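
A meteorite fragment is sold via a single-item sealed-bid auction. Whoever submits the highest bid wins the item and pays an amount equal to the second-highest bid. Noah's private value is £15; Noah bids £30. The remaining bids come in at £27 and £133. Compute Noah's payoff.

Payoff = £0.

Highest competing bid: £133.
Noah's bid £30 is not the highest, so Noah loses, pays nothing, and earns zero payoff.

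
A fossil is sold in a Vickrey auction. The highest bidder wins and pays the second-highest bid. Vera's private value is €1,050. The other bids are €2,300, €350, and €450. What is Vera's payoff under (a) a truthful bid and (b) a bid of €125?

Truthful: €0; alternative: €0.

The highest competing bid is €2,300.
Bidding truthfully at €1,050: the top bid is €2,300 (a rival), so Vera loses. Payoff = €0.
Bidding €125: the top bid is €2,300 (a rival), so Vera loses. Payoff = €0.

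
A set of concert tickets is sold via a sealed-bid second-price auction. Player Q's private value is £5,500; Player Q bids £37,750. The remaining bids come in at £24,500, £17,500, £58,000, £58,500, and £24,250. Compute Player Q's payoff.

Highest competing bid: £58,500.
Player Q's bid £37,750 is not the highest, so Player Q loses, pays nothing, and earns zero payoff.

Player Q's payoff: £0.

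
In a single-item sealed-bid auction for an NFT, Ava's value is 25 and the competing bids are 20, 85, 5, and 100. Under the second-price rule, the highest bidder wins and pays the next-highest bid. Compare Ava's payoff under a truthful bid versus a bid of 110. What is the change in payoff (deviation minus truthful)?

The highest competing bid is 100.
Bidding truthfully at 25: the top bid is 100 (a rival), so Ava loses. Payoff = 0.
Bidding 110: Ava has the top bid, wins, and pays the second-highest bid 100. Payoff = 25 − 100 = -75.
Change = -75 − 0 = -75.

Change in payoff: -75.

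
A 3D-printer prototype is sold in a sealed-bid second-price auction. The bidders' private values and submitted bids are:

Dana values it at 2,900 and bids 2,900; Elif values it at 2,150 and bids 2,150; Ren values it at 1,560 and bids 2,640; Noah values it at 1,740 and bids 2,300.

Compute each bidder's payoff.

Dana 260, Elif 0, Ren 0, Noah 0.

Ranking the bids: Dana 2,900 > Ren 2,640 > Noah 2,300 > Elif 2,150.
Dana has the top bid and wins; the price is the second-highest bid, 2,640.
Dana's payoff = 2,900 − 2,640 = 260. All other bidders lose, so their payoff is 0.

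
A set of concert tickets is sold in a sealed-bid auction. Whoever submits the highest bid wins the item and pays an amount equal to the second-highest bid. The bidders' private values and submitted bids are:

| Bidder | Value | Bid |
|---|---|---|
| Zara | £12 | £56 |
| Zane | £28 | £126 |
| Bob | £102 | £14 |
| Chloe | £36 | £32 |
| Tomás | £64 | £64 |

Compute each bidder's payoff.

Sorted high to low: Zane £126 > Tomás £64 > Zara £56 > Chloe £32 > Bob £14.
Zane has the top bid and wins; the price is the second-highest bid, £64.
Zane's payoff = £28 − £64 = -£36. All other bidders lose, so their payoff is 0.

Payoffs: Zara £0, Zane -£36, Bob £0, Chloe £0, Tomás £0.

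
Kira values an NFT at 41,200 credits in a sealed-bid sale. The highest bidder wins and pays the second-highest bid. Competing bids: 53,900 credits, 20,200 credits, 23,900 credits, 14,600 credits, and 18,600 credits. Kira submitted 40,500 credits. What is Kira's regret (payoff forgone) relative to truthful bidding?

The highest competing bid is 53,900 credits.
Bidding truthfully at 41,200 credits: the top bid is 53,900 credits (a rival), so Kira loses. Payoff = 0 credits.
Bidding 40,500 credits: the top bid is 53,900 credits (a rival), so Kira loses. Payoff = 0 credits.
Regret = truthful payoff − actual payoff = 0 credits − 0 credits = 0 credits.

0 credits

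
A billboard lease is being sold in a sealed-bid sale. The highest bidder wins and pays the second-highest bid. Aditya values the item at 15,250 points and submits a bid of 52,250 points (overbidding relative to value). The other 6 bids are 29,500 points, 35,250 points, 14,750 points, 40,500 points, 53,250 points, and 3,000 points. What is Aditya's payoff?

Payoff = 0 points.

Highest competing bid: 53,250 points.
Aditya's bid 52,250 points is not the highest, so Aditya loses, pays nothing, and earns zero payoff.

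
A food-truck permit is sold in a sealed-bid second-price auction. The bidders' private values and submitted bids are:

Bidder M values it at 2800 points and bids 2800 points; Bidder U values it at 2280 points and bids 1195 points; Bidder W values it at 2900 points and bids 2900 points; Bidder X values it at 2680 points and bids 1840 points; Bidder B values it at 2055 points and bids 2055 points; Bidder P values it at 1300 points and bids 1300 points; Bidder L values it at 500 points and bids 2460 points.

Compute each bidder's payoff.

Payoffs: Bidder M 0 points, Bidder U 0 points, Bidder W 100 points, Bidder X 0 points, Bidder B 0 points, Bidder P 0 points, Bidder L 0 points.

Ranking the bids: Bidder W 2900 points, then Bidder M 2800 points, then Bidder L 2460 points, then Bidder B 2055 points, then Bidder X 1840 points, then Bidder P 1300 points, then Bidder U 1195 points.
Bidder W has the top bid and wins; the price is the second-highest bid, 2800 points.
Bidder W's payoff = 2900 points − 2800 points = 100 points. All other bidders lose, so their payoff is 0.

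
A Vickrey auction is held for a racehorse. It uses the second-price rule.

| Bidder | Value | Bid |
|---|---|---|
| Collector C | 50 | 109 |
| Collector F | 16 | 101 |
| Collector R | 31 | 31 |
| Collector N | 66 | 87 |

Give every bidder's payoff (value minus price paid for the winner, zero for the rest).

Ranking the bids: Collector C 109; Collector F 101; Collector N 87; Collector R 31.
Collector C has the top bid and wins; the price is the second-highest bid, 101.
Collector C's payoff = 50 − 101 = -51. All other bidders lose, so their payoff is 0.

Collector C -51, Collector F 0, Collector R 0, Collector N 0.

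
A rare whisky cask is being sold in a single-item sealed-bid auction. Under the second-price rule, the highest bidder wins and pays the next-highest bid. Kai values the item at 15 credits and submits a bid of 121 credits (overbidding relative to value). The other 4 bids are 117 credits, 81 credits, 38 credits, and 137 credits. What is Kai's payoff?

Highest competing bid: 137 credits.
Kai's bid 121 credits is not the highest, so Kai loses, pays nothing, and earns zero payoff.

Kai's payoff: 0 credits.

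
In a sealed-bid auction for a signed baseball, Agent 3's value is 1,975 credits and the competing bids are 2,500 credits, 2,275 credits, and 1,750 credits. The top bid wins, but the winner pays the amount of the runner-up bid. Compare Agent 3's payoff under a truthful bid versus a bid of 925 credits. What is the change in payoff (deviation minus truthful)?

Payoff change: 0 credits.

The highest competing bid is 2,500 credits.
Bidding truthfully at 1,975 credits: the top bid is 2,500 credits (a rival), so Agent 3 loses. Payoff = 0 credits.
Bidding 925 credits: the top bid is 2,500 credits (a rival), so Agent 3 loses. Payoff = 0 credits.
Change = 0 credits − 0 credits = 0 credits.
The bid only affects whether you win, not the price — here both bids land on the same side of the top rival bid, so the deviation is payoff-neutral.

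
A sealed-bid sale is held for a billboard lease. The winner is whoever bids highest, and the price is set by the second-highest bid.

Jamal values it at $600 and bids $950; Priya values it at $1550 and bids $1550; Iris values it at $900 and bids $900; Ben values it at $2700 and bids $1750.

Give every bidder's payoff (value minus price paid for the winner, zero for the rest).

Jamal $0, Priya $0, Iris $0, Ben $1150.

Bids in descending order: Ben $1750 > Priya $1550 > Jamal $950 > Iris $900.
Ben has the top bid and wins; the price is the second-highest bid, $1550.
Ben's payoff = $2700 − $1550 = $1150. All other bidders lose, so their payoff is 0.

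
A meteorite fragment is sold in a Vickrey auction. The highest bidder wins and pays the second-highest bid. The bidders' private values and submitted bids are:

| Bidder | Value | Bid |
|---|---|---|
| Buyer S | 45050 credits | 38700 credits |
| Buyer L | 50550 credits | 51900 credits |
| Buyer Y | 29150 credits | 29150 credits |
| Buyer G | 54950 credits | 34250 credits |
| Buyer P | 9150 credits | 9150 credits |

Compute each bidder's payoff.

Buyer S 0 credits, Buyer L 11850 credits, Buyer Y 0 credits, Buyer G 0 credits, Buyer P 0 credits.

Ordered from highest: Buyer L 51900 credits, then Buyer S 38700 credits, then Buyer G 34250 credits, then Buyer Y 29150 credits, then Buyer P 9150 credits.
Buyer L has the top bid and wins; the price is the second-highest bid, 38700 credits.
Buyer L's payoff = 50550 credits − 38700 credits = 11850 credits. All other bidders lose, so their payoff is 0.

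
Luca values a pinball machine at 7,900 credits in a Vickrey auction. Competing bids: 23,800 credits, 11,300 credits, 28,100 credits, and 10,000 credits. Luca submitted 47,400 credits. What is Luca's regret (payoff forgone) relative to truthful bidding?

Payoff forgone: 20,200 credits.

The highest competing bid is 28,100 credits.
Bidding truthfully at 7,900 credits: the top bid is 28,100 credits (a rival), so Luca loses. Payoff = 0 credits.
Bidding 47,400 credits: Luca has the top bid, wins, and pays the second-highest bid 28,100 credits. Payoff = 7,900 credits − 28,100 credits = -20,200 credits.
Regret = truthful payoff − actual payoff = 0 credits − -20,200 credits = 20,200 credits.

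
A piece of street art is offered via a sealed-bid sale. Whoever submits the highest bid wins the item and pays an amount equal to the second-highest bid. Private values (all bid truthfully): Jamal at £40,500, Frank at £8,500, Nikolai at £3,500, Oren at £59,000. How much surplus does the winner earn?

Ordered from highest: Oren £59,000; Jamal £40,500; Frank £8,500; Nikolai £3,500.
Oren wins with the top bid and pays the second-highest, £40,500.
Surplus = £59,000 − £40,500 = £18,500.

Winner's surplus: £18,500.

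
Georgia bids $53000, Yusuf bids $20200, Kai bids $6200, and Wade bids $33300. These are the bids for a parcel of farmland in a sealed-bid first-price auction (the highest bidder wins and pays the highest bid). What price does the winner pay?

$53000

Sorted high to low: Georgia $53000; Wade $33300; Yusuf $20200; Kai $6200.
Georgia is the highest bidder, so Georgia wins.
Under the first-price rule, the price is the highest bid: $53000.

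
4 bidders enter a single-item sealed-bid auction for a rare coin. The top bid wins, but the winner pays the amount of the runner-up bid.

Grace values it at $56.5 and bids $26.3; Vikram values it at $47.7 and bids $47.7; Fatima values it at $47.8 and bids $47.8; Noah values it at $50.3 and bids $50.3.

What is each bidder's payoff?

Payoffs: Grace $0.0, Vikram $0.0, Fatima $0.0, Noah $2.5.

Sorted high to low: Noah $50.3 > Fatima $47.8 > Vikram $47.7 > Grace $26.3.
Noah has the top bid and wins; the price is the second-highest bid, $47.8.
Noah's payoff = $50.3 − $47.8 = $2.5. All other bidders lose, so their payoff is 0.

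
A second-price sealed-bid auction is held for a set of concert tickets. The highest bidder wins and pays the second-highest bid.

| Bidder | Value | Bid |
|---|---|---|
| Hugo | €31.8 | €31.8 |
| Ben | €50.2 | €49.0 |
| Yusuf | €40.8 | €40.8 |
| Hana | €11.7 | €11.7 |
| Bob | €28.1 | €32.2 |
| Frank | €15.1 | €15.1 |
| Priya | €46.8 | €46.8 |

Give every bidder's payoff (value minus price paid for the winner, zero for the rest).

Payoffs: Hugo €0.0, Ben €3.4, Yusuf €0.0, Hana €0.0, Bob €0.0, Frank €0.0, Priya €0.0.

Ordered from highest: Ben €49.0 > Priya €46.8 > Yusuf €40.8 > Bob €32.2 > Hugo €31.8 > Frank €15.1 > Hana €11.7.
Ben has the top bid and wins; the price is the second-highest bid, €46.8.
Ben's payoff = €50.2 − €46.8 = €3.4. All other bidders lose, so their payoff is 0.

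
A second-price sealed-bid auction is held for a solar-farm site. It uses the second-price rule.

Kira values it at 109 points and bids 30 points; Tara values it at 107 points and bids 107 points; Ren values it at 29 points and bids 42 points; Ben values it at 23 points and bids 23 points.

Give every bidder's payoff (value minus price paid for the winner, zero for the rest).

Payoffs: Kira 0 points, Tara 65 points, Ren 0 points, Ben 0 points.

Sorted high to low: Tara 107 points, then Ren 42 points, then Kira 30 points, then Ben 23 points.
Tara has the top bid and wins; the price is the second-highest bid, 42 points.
Tara's payoff = 107 points − 42 points = 65 points. All other bidders lose, so their payoff is 0.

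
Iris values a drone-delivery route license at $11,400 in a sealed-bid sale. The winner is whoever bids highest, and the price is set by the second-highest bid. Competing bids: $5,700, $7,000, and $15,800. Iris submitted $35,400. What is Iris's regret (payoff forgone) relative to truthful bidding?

Payoff forgone: $4,400.

The highest competing bid is $15,800.
Bidding truthfully at $11,400: the top bid is $15,800 (a rival), so Iris loses. Payoff = $0.
Bidding $35,400: Iris has the top bid, wins, and pays the second-highest bid $15,800. Payoff = $11,400 − $15,800 = -$4,400.
Regret = truthful payoff − actual payoff = $0 − -$4,400 = $4,400.
Deviating from a truthful bid can only lose payoff in a second-price auction — never gain.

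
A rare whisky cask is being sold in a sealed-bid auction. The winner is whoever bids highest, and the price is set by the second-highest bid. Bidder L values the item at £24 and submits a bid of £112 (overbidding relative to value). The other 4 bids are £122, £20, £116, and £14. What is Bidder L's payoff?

Highest competing bid: £122.
Bidder L's bid £112 is not the highest, so Bidder L loses, pays nothing, and earns zero payoff.

£0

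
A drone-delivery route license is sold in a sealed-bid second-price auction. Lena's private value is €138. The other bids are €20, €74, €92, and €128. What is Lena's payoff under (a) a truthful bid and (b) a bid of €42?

Truthful: €10; alternative: €0.

The highest competing bid is €128.
Bidding truthfully at €138: Lena has the top bid, wins, and pays the second-highest bid €128. Payoff = €138 − €128 = €10.
Bidding €42: the top bid is €128 (a rival), so Lena loses. Payoff = €0.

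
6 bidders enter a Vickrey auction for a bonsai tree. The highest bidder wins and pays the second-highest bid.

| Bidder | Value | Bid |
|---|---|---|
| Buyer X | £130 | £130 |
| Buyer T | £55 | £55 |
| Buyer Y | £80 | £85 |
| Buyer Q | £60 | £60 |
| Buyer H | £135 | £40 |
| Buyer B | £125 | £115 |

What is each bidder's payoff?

Payoffs: Buyer X £15, Buyer T £0, Buyer Y £0, Buyer Q £0, Buyer H £0, Buyer B £0.

Ordered from highest: Buyer X £130, then Buyer B £115, then Buyer Y £85, then Buyer Q £60, then Buyer T £55, then Buyer H £40.
Buyer X has the top bid and wins; the price is the second-highest bid, £115.
Buyer X's payoff = £130 − £115 = £15. All other bidders lose, so their payoff is 0.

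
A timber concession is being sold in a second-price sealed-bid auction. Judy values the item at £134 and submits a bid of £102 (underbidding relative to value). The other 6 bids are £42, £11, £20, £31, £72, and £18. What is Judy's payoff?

Highest competing bid: £72.
Judy's bid £102 is the highest overall, so Judy wins and pays the second-highest bid, £72.
Payoff = value − price = £134 − £72 = £62.

£62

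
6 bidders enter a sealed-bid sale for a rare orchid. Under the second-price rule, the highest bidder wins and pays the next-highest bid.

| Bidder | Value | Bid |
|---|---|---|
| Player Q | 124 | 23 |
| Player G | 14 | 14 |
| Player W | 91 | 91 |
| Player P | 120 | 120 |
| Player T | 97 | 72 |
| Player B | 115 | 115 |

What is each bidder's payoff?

Ranking the bids: Player P 120; Player B 115; Player W 91; Player T 72; Player Q 23; Player G 14.
Player P has the top bid and wins; the price is the second-highest bid, 115.
Player P's payoff = 120 − 115 = 5. All other bidders lose, so their payoff is 0.

Payoffs: Player Q 0, Player G 0, Player W 0, Player P 5, Player T 0, Player B 0.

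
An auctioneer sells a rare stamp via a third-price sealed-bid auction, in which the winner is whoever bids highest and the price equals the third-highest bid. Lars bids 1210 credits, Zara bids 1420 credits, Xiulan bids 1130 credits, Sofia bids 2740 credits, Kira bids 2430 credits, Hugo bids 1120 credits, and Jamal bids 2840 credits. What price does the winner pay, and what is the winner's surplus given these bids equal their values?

Ordered from highest: Jamal 2840 credits > Sofia 2740 credits > Kira 2430 credits > Zara 1420 credits > Lars 1210 credits > Xiulan 1130 credits > Hugo 1120 credits.
Jamal is the highest bidder, so Jamal wins.
Under the third-price rule, the price is the third-highest bid: 2430 credits.
Surplus = 2840 credits − 2430 credits = 410 credits.

The winner pays 2430 credits for a surplus of 410 credits.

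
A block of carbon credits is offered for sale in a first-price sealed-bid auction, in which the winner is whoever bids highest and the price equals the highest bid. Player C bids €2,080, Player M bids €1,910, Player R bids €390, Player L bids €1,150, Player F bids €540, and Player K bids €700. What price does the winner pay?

Price paid: €2,080.

Ordered from highest: Player C €2,080 > Player M €1,910 > Player L €1,150 > Player K €700 > Player F €540 > Player R €390.
Player C is the highest bidder, so Player C wins.
Under the first-price rule, the price is the highest bid: €2,080.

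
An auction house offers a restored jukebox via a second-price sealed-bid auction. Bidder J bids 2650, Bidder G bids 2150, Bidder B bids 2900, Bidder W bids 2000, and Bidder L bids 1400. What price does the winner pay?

Sorted high to low: Bidder B 2900, then Bidder J 2650, then Bidder G 2150, then Bidder W 2000, then Bidder L 1400.
Bidder B has the highest bid, so Bidder B wins.
The second-highest bid is 2650, so that is what Bidder B pays.

2650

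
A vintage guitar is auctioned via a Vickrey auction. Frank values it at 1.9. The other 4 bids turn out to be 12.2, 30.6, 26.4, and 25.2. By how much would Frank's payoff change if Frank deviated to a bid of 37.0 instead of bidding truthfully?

Change in payoff: -28.7.

The highest competing bid is 30.6.
Bidding truthfully at 1.9: the top bid is 30.6 (a rival), so Frank loses. Payoff = 0.0.
Bidding 37.0: Frank has the top bid, wins, and pays the second-highest bid 30.6. Payoff = 1.9 − 30.6 = -28.7.
Change = -28.7 − 0.0 = -28.7.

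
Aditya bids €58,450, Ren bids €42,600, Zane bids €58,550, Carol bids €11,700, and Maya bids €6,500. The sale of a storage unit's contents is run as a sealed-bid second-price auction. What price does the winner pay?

The winner pays €58,450.

Bids in descending order: Zane €58,550; Aditya €58,450; Ren €42,600; Carol €11,700; Maya €6,500.
Zane has the highest bid, so Zane wins.
The second-highest bid is €58,450, so that is what Zane pays.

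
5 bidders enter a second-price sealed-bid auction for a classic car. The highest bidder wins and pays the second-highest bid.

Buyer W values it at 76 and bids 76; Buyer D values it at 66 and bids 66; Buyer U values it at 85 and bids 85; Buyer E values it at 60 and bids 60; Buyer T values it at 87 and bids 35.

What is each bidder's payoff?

Payoffs: Buyer W 0, Buyer D 0, Buyer U 9, Buyer E 0, Buyer T 0.

Bids in descending order: Buyer U 85 > Buyer W 76 > Buyer D 66 > Buyer E 60 > Buyer T 35.
Buyer U has the top bid and wins; the price is the second-highest bid, 76.
Buyer U's payoff = 85 − 76 = 9. All other bidders lose, so their payoff is 0.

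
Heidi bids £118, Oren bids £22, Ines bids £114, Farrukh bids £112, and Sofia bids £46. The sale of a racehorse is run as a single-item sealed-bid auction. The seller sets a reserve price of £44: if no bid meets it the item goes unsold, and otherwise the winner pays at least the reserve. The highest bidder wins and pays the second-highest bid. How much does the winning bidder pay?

Sorted high to low: Heidi £118, then Ines £114, then Farrukh £112, then Sofia £46, then Oren £22.
Heidi has the highest bid, so Heidi wins.
The second-highest bid is £114, which exceeds the reserve, so that sets the price.

The winner pays £114.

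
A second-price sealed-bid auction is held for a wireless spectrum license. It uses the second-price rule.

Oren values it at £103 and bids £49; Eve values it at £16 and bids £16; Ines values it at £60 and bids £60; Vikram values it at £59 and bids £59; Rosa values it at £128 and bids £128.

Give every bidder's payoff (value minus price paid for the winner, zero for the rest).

Sorted high to low: Rosa £128, then Ines £60, then Vikram £59, then Oren £49, then Eve £16.
Rosa has the top bid and wins; the price is the second-highest bid, £60.
Rosa's payoff = £128 − £60 = £68. All other bidders lose, so their payoff is 0.

Payoffs: Oren £0, Eve £0, Ines £0, Vikram £0, Rosa £68.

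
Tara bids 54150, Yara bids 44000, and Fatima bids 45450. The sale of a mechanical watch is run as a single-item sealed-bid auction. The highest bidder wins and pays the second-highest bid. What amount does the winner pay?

45450

Bids in descending order: Tara 54150 > Fatima 45450 > Yara 44000.
Tara has the highest bid, so Tara wins.
The second-highest bid is 45450, so that is what Tara pays.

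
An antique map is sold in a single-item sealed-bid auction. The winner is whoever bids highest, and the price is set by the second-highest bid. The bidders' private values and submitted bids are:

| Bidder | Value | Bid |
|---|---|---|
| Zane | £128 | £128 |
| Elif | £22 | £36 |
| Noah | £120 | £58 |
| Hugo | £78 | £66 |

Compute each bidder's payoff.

Zane £62, Elif £0, Noah £0, Hugo £0.

Ranking the bids: Zane £128, then Hugo £66, then Noah £58, then Elif £36.
Zane has the top bid and wins; the price is the second-highest bid, £66.
Zane's payoff = £128 − £66 = £62. All other bidders lose, so their payoff is 0.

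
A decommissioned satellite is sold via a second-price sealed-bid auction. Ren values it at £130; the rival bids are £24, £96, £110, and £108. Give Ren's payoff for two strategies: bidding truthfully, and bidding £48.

Truthful: £20; alternative: £0.

The highest competing bid is £110.
Bidding truthfully at £130: Ren has the top bid, wins, and pays the second-highest bid £110. Payoff = £130 − £110 = £20.
Bidding £48: the top bid is £110 (a rival), so Ren loses. Payoff = £0.
This is the dominant-strategy logic: truthful bidding weakly beats any alternative.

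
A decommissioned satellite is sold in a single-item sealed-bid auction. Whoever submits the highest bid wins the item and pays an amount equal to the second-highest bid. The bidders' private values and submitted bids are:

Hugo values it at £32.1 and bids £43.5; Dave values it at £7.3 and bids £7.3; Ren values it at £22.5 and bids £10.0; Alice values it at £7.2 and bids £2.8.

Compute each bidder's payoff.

Sorted high to low: Hugo £43.5, then Ren £10.0, then Dave £7.3, then Alice £2.8.
Hugo has the top bid and wins; the price is the second-highest bid, £10.0.
Hugo's payoff = £32.1 − £10.0 = £22.1. All other bidders lose, so their payoff is 0.

Payoffs: Hugo £22.1, Dave £0.0, Ren £0.0, Alice £0.0.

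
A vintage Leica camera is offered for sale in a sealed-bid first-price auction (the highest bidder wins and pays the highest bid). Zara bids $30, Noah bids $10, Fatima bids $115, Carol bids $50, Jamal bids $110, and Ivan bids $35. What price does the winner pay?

Sorted high to low: Fatima $115, then Jamal $110, then Carol $50, then Ivan $35, then Zara $30, then Noah $10.
Fatima is the highest bidder, so Fatima wins.
Under the first-price rule, the price is the highest bid: $115.

The winner pays $115.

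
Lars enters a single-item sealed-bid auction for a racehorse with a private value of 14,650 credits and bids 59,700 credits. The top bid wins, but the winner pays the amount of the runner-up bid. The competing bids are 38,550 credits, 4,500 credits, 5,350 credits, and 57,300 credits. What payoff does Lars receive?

Payoff = -42,650 credits.

Highest competing bid: 57,300 credits.
Lars's bid 59,700 credits is the highest overall, so Lars wins and pays the second-highest bid, 57,300 credits.
Payoff = value − price = 14,650 credits − 57,300 credits = -42,650 credits.
Overbidding won the item at a price above value — truthful bidding would have avoided this loss.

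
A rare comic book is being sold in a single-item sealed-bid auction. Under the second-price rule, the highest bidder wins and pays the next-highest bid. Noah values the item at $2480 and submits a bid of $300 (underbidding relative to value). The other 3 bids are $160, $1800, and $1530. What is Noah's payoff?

Payoff = $0.

Highest competing bid: $1800.
Noah's bid $300 is not the highest, so Noah loses, pays nothing, and earns zero payoff.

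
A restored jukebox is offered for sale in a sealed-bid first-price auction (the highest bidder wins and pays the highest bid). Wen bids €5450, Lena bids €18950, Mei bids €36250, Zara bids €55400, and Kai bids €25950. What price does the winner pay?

€55400

Ordered from highest: Zara €55400 > Mei €36250 > Kai €25950 > Lena €18950 > Wen €5450.
Zara is the highest bidder, so Zara wins.
Under the first-price rule, the price is the highest bid: €55400.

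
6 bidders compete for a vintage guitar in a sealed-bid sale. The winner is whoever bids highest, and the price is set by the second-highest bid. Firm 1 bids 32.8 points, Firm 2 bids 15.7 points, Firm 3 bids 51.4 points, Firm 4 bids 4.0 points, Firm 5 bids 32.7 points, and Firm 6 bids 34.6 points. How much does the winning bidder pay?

Ordered from highest: Firm 3 51.4 points; Firm 6 34.6 points; Firm 1 32.8 points; Firm 5 32.7 points; Firm 2 15.7 points; Firm 4 4.0 points.
Firm 3 has the highest bid, so Firm 3 wins.
The second-highest bid is 34.6 points, so that is what Firm 3 pays.

Price paid: 34.6 points.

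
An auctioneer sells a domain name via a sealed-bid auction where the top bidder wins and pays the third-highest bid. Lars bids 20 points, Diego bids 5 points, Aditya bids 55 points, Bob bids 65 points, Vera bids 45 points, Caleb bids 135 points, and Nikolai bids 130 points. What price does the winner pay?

Ranking the bids: Caleb 135 points; Nikolai 130 points; Bob 65 points; Aditya 55 points; Vera 45 points; Lars 20 points; Diego 5 points.
Caleb is the highest bidder, so Caleb wins.
Under the third-price rule, the price is the third-highest bid: 65 points.

The winner pays 65 points.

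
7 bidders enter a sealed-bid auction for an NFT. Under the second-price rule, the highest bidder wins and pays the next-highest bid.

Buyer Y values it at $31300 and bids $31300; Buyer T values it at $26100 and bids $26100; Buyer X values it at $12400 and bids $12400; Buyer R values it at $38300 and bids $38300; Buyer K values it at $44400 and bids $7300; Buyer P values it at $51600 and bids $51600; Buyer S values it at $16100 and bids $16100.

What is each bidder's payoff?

Buyer Y $0, Buyer T $0, Buyer X $0, Buyer R $0, Buyer K $0, Buyer P $13300, Buyer S $0.

Bids in descending order: Buyer P $51600; Buyer R $38300; Buyer Y $31300; Buyer T $26100; Buyer S $16100; Buyer X $12400; Buyer K $7300.
Buyer P has the top bid and wins; the price is the second-highest bid, $38300.
Buyer P's payoff = $51600 − $38300 = $13300. All other bidders lose, so their payoff is 0.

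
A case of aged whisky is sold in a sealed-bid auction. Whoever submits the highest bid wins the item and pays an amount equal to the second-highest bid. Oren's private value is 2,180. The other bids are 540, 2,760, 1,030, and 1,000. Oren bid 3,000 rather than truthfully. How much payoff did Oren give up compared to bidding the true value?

The highest competing bid is 2,760.
Bidding truthfully at 2,180: the top bid is 2,760 (a rival), so Oren loses. Payoff = 0.
Bidding 3,000: Oren has the top bid, wins, and pays the second-highest bid 2,760. Payoff = 2,180 − 2,760 = -580.
Regret = truthful payoff − actual payoff = 0 − -580 = 580.

580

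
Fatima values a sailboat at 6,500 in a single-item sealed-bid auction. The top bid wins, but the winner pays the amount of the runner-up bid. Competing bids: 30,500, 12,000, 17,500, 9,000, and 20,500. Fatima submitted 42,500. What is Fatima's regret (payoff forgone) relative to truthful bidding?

The highest competing bid is 30,500.
Bidding truthfully at 6,500: the top bid is 30,500 (a rival), so Fatima loses. Payoff = 0.
Bidding 42,500: Fatima has the top bid, wins, and pays the second-highest bid 30,500. Payoff = 6,500 − 30,500 = -24,000.
Regret = truthful payoff − actual payoff = 0 − -24,000 = 24,000.

Payoff forgone: 24,000.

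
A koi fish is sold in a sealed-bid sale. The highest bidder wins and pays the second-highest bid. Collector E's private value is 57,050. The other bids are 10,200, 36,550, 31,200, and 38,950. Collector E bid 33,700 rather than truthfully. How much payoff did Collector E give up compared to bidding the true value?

Payoff forgone: 18,100.

The highest competing bid is 38,950.
Bidding truthfully at 57,050: Collector E has the top bid, wins, and pays the second-highest bid 38,950. Payoff = 57,050 − 38,950 = 18,100.
Bidding 33,700: the top bid is 38,950 (a rival), so Collector E loses. Payoff = 0.
Regret = truthful payoff − actual payoff = 18,100 − 0 = 18,100.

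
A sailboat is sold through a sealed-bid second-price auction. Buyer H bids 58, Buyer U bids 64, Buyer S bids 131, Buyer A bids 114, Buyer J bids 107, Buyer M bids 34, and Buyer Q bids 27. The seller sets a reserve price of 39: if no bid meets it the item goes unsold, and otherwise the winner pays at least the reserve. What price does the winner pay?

Price paid: 114.

Ranking the bids: Buyer S 131 > Buyer A 114 > Buyer J 107 > Buyer U 64 > Buyer H 58 > Buyer M 34 > Buyer Q 27.
Buyer S has the highest bid, so Buyer S wins.
The second-highest bid is 114, which exceeds the reserve, so that sets the price.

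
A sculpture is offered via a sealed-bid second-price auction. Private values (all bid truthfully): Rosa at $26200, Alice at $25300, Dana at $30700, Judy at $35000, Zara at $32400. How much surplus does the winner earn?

Winner's surplus: $2600.

Ordered from highest: Judy $35000, then Zara $32400, then Dana $30700, then Rosa $26200, then Alice $25300.
Judy wins with the top bid and pays the second-highest, $32400.
Surplus = $35000 − $32400 = $2600.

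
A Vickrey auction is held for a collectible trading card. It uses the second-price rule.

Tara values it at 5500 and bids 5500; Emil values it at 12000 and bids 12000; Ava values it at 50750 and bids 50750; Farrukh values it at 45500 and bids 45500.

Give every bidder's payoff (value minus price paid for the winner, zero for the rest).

Bids in descending order: Ava 50750; Farrukh 45500; Emil 12000; Tara 5500.
Ava has the top bid and wins; the price is the second-highest bid, 45500.
Ava's payoff = 50750 − 45500 = 5250. All other bidders lose, so their payoff is 0.

Tara 0, Emil 0, Ava 5250, Farrukh 0.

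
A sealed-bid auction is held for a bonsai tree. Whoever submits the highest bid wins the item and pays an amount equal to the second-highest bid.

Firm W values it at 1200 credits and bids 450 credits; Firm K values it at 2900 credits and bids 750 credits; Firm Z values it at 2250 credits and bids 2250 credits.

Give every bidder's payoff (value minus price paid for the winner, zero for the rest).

Payoffs: Firm W 0 credits, Firm K 0 credits, Firm Z 1500 credits.

Bids in descending order: Firm Z 2250 credits; Firm K 750 credits; Firm W 450 credits.
Firm Z has the top bid and wins; the price is the second-highest bid, 750 credits.
Firm Z's payoff = 2250 credits − 750 credits = 1500 credits. All other bidders lose, so their payoff is 0.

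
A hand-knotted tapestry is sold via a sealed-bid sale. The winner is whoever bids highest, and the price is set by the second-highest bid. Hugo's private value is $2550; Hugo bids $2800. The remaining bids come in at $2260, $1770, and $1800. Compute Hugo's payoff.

Highest competing bid: $2260.
Hugo's bid $2800 is the highest overall, so Hugo wins and pays the second-highest bid, $2260.
Payoff = value − price = $2550 − $2260 = $290.

Hugo's payoff: $290.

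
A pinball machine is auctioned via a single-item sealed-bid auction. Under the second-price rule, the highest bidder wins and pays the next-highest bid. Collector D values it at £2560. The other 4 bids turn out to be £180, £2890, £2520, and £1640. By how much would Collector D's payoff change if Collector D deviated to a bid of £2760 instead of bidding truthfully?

The highest competing bid is £2890.
Bidding truthfully at £2560: the top bid is £2890 (a rival), so Collector D loses. Payoff = £0.
Bidding £2760: the top bid is £2890 (a rival), so Collector D loses. Payoff = £0.
Change = £0 − £0 = £0.

Change in payoff: £0.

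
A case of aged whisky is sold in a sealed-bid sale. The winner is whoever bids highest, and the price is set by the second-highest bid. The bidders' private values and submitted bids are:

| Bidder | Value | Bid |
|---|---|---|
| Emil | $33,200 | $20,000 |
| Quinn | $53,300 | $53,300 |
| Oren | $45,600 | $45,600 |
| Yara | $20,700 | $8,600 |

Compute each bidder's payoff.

Sorted high to low: Quinn $53,300 > Oren $45,600 > Emil $20,000 > Yara $8,600.
Quinn has the top bid and wins; the price is the second-highest bid, $45,600.
Quinn's payoff = $53,300 − $45,600 = $7,700. All other bidders lose, so their payoff is 0.

Payoffs: Emil $0, Quinn $7,700, Oren $0, Yara $0.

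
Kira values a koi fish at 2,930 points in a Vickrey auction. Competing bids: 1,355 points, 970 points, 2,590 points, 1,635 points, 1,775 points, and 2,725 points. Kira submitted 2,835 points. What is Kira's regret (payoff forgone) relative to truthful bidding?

The highest competing bid is 2,725 points.
Bidding truthfully at 2,930 points: Kira has the top bid, wins, and pays the second-highest bid 2,725 points. Payoff = 2,930 points − 2,725 points = 205 points.
Bidding 2,835 points: Kira has the top bid, wins, and pays the second-highest bid 2,725 points. Payoff = 2,930 points − 2,725 points = 205 points.
Regret = truthful payoff − actual payoff = 205 points − 205 points = 0 points.
The bid only affects whether you win, not the price — here both bids land on the same side of the top rival bid, so the deviation is payoff-neutral.

Regret: 0 points.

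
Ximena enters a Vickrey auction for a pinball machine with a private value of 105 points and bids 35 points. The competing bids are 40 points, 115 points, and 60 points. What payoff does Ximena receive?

Ximena's payoff: 0 points.

Highest competing bid: 115 points.
Ximena's bid 35 points is not the highest, so Ximena loses, pays nothing, and earns zero payoff.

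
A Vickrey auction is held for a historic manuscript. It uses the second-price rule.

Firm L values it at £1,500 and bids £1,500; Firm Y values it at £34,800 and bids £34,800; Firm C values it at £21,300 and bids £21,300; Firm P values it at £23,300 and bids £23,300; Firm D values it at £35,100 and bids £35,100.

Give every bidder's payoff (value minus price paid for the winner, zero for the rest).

Payoffs: Firm L £0, Firm Y £0, Firm C £0, Firm P £0, Firm D £300.

Ranking the bids: Firm D £35,100 > Firm Y £34,800 > Firm P £23,300 > Firm C £21,300 > Firm L £1,500.
Firm D has the top bid and wins; the price is the second-highest bid, £34,800.
Firm D's payoff = £35,100 − £34,800 = £300. All other bidders lose, so their payoff is 0.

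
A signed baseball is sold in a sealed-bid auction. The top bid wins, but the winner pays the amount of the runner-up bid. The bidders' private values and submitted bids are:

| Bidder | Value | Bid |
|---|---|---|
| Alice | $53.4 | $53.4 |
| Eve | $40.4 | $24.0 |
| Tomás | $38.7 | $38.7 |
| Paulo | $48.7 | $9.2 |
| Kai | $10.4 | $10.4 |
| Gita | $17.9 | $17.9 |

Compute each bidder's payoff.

Ranking the bids: Alice $53.4; Tomás $38.7; Eve $24.0; Gita $17.9; Kai $10.4; Paulo $9.2.
Alice has the top bid and wins; the price is the second-highest bid, $38.7.
Alice's payoff = $53.4 − $38.7 = $14.7. All other bidders lose, so their payoff is 0.

Payoffs: Alice $14.7, Eve $0.0, Tomás $0.0, Paulo $0.0, Kai $0.0, Gita $0.0.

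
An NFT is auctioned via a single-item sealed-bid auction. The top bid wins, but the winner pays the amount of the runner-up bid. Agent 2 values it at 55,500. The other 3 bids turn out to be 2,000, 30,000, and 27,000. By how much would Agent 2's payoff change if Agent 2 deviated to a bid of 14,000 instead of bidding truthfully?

Payoff change: -25,500.

The highest competing bid is 30,000.
Bidding truthfully at 55,500: Agent 2 has the top bid, wins, and pays the second-highest bid 30,000. Payoff = 55,500 − 30,000 = 25,500.
Bidding 14,000: the top bid is 30,000 (a rival), so Agent 2 loses. Payoff = 0.
Change = 0 − 25,500 = -25,500.
Deviating from a truthful bid can only lose payoff in a second-price auction — never gain.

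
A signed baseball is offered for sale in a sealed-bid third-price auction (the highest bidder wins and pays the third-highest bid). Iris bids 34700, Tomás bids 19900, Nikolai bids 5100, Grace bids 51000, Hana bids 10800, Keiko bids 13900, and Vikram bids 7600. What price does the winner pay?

Sorted high to low: Grace 51000; Iris 34700; Tomás 19900; Keiko 13900; Hana 10800; Vikram 7600; Nikolai 5100.
Grace is the highest bidder, so Grace wins.
Under the third-price rule, the price is the third-highest bid: 19900.

Price paid: 19900.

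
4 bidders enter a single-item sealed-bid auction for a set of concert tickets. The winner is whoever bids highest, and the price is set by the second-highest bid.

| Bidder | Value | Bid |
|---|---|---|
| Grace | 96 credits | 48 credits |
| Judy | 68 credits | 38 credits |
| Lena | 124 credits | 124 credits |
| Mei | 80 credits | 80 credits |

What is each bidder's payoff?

Payoffs: Grace 0 credits, Judy 0 credits, Lena 44 credits, Mei 0 credits.

Bids in descending order: Lena 124 credits, then Mei 80 credits, then Grace 48 credits, then Judy 38 credits.
Lena has the top bid and wins; the price is the second-highest bid, 80 credits.
Lena's payoff = 124 credits − 80 credits = 44 credits. All other bidders lose, so their payoff is 0.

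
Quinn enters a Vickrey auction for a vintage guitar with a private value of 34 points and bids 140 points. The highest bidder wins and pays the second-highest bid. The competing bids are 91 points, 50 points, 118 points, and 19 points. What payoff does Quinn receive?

Highest competing bid: 118 points.
Quinn's bid 140 points is the highest overall, so Quinn wins and pays the second-highest bid, 118 points.
Payoff = value − price = 34 points − 118 points = -84 points.

-84 points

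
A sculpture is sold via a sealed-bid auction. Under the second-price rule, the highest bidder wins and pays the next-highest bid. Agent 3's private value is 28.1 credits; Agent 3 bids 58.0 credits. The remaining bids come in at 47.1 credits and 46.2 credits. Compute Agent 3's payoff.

Highest competing bid: 47.1 credits.
Agent 3's bid 58.0 credits is the highest overall, so Agent 3 wins and pays the second-highest bid, 47.1 credits.
Payoff = value − price = 28.1 credits − 47.1 credits = -19.0 credits.
Overbidding won the item at a price above value — truthful bidding would have avoided this loss.

The bidder's payoff: -19.0 credits.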